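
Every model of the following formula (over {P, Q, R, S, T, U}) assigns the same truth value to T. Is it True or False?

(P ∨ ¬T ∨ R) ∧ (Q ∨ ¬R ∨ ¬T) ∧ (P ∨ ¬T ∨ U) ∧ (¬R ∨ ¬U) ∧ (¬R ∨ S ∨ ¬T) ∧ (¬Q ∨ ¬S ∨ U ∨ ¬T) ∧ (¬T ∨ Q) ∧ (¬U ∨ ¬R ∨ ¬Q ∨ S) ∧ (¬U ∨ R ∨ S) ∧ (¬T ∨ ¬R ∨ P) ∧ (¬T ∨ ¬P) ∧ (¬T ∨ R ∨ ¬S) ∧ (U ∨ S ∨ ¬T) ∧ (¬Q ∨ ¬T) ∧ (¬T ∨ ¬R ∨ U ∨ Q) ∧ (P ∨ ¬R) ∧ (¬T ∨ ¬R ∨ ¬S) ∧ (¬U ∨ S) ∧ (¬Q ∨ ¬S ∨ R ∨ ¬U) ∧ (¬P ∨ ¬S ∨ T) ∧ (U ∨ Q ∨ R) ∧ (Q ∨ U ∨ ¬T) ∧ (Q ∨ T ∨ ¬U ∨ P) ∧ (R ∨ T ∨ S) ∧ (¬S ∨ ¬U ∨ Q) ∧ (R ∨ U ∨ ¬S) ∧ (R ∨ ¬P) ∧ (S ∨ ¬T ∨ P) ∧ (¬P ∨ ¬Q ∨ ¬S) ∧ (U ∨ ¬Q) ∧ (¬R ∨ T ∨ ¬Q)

Suppose T = True.
(Q) alone gives Q = True.
Now (¬Q) is unsatisfied and unit — conflict.
So every satisfying assignment has T = False.

False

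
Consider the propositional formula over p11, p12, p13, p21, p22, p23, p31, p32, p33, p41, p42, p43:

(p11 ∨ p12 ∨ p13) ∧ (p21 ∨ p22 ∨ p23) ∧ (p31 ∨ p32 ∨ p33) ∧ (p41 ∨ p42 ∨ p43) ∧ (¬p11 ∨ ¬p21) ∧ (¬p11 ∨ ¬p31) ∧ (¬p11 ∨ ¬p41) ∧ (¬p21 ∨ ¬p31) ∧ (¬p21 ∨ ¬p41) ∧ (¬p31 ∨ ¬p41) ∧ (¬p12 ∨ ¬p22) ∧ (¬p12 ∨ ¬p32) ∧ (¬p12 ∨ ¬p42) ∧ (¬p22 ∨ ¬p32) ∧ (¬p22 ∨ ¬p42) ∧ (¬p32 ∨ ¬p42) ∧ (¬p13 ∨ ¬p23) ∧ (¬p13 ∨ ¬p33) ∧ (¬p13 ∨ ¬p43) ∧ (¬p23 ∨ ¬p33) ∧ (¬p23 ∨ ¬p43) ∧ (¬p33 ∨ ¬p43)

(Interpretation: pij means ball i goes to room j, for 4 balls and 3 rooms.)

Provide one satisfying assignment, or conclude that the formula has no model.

UNSATISFIABLE

Branch on p11: set p11 = False.
Branch on p12: set p12 = True.
Unit clause (¬p22) forces p22 = False.
Unit clause (¬p32) forces p32 = False.
Unit clause (¬p42) forces p42 = False.
Branch on p21: set p21 = True.
Unit clause (¬p31) forces p31 = False.
Unit clause (p33) forces p33 = True.
Unit clause (¬p41) forces p41 = False.
Unit clause (p43) forces p43 = True.
Now (¬p43) is unsatisfied and unit — conflict.
Backtrack on p21: now try p21 = False.
Unit clause (p23) forces p23 = True.
Unit clause (¬p13) forces p13 = False.
Unit clause (¬p33) forces p33 = False.
Unit clause (p31) forces p31 = True.
Unit clause (¬p41) forces p41 = False.
Unit clause (p43) forces p43 = True.
Now (¬p43) is unsatisfied and unit — conflict.
Both values of p21 lead to a conflict.
Backtrack on p12: now try p12 = False.
Unit clause (p13) forces p13 = True.
Unit clause (¬p23) forces p23 = False.
Unit clause (¬p33) forces p33 = False.
Unit clause (¬p43) forces p43 = False.
Branch on p21: set p21 = True.
Unit clause (¬p31) forces p31 = False.
Unit clause (p32) forces p32 = True.
Unit clause (¬p41) forces p41 = False.
Unit clause (p42) forces p42 = True.
Now (¬p42) is unsatisfied and unit — conflict.
Backtrack on p21: now try p21 = False.
Unit clause (p22) forces p22 = True.
Unit clause (¬p32) forces p32 = False.
Unit clause (p31) forces p31 = True.
Unit clause (¬p41) forces p41 = False.
Unit clause (p42) forces p42 = True.
Now (¬p42) is unsatisfied and unit — conflict.
Both values of p21 lead to a conflict.
Both values of p12 lead to a conflict.
Backtrack on p11: now try p11 = True.
Unit clause (¬p21) forces p21 = False.
Unit clause (¬p31) forces p31 = False.
Unit clause (¬p41) forces p41 = False.
Branch on p22: set p22 = True.
Unit clause (¬p12) forces p12 = False.
Unit clause (¬p32) forces p32 = False.
Unit clause (p33) forces p33 = True.
Unit clause (¬p42) forces p42 = False.
Unit clause (p43) forces p43 = True.
Now (¬p43) is unsatisfied and unit — conflict.
Backtrack on p22: now try p22 = False.
Unit clause (p23) forces p23 = True.
Unit clause (¬p13) forces p13 = False.
Unit clause (¬p33) forces p33 = False.
Unit clause (p32) forces p32 = True.
Unit clause (¬p12) forces p12 = False.
Unit clause (¬p42) forces p42 = False.
Unit clause (p43) forces p43 = True.
Now (¬p43) is unsatisfied and unit — conflict.
Both values of p22 lead to a conflict.
Both values of p11 lead to a conflict.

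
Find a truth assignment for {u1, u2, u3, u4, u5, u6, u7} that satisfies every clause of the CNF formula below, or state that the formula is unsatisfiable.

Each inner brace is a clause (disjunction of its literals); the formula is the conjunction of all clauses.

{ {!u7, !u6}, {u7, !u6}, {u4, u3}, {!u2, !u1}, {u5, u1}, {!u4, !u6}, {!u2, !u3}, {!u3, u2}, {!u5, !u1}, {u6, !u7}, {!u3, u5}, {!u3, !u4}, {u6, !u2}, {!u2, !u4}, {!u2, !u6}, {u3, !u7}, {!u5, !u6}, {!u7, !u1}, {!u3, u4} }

u1 ↦ false, u2 ↦ false, u3 ↦ false, u4 ↦ true, u5 ↦ true, u6 ↦ false, u7 ↦ false

Try u7 = false.
(!u6) alone gives u6 = false.
(!u2) alone gives u2 = false.
(!u3) alone gives u3 = false.
(u4) alone gives u4 = true.
Try u5 = true.
(!u1) alone gives u1 = false.
This assignment satisfies each clause.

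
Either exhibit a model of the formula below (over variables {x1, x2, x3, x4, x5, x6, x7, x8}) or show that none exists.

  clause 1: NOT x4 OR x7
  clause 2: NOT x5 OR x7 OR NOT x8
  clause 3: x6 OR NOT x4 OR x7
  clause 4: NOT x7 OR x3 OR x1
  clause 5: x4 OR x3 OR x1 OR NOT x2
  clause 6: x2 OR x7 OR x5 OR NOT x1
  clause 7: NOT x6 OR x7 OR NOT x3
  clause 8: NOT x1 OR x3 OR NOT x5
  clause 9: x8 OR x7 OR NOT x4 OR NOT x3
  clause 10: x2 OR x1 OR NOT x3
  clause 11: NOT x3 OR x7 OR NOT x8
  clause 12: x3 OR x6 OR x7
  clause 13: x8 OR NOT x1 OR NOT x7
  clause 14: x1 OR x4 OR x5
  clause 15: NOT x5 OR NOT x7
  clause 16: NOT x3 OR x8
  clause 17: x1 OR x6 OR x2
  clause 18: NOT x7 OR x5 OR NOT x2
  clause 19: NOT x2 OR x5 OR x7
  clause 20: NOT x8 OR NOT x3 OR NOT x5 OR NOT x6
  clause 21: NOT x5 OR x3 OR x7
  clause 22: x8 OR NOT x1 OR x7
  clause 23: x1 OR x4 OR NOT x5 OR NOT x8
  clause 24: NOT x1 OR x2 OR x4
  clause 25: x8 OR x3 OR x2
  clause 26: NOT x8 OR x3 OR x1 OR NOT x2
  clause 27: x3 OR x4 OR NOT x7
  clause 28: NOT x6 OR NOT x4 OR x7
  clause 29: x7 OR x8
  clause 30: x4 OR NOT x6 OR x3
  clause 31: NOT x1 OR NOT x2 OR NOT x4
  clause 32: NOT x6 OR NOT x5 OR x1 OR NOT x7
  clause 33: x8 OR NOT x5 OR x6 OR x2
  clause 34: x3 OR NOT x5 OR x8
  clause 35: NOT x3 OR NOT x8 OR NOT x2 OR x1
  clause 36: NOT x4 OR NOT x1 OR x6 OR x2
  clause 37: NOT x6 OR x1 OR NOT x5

Try x4 = true.
The clause (x7) is unit, so x7 = true.
The clause (NOT x5) is unit, so x5 = false.
The clause (NOT x2) is unit, so x2 = false.
Try x3 = true.
The clause (x1) is unit, so x1 = true.
The clause (x8) is unit, so x8 = true.
The clause (x6) is unit, so x6 = true.
All clauses are satisfied.

x1: true, x2: false, x3: true, x4: true, x5: false, x6: true, x7: true, x8: true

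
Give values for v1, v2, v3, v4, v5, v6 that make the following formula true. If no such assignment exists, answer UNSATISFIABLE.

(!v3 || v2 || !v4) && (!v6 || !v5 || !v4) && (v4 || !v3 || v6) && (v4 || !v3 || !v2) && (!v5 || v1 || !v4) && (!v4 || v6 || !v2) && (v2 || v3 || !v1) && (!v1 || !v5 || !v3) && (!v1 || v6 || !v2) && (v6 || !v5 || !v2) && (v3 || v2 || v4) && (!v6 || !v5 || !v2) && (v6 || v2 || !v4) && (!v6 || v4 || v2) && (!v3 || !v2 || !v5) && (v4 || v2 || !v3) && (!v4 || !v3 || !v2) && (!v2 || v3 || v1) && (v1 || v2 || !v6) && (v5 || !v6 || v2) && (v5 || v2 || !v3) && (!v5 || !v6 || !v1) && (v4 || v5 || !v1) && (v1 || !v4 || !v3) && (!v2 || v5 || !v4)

UNSATISFIABLE

Try v3 = false.
Try v2 = true.
(v1) alone gives v1 = true.
(v6) alone gives v6 = true.
(!v5) alone gives v5 = false.
(v4) alone gives v4 = true.
Now (!v4) is unsatisfied and unit — conflict.
Backtrack on v2: now try v2 = false.
(!v1) alone gives v1 = false.
(v4) alone gives v4 = true.
(!v5) alone gives v5 = false.
(v6) alone gives v6 = true.
Now (!v6) is unsatisfied and unit — conflict.
Neither v2 = true nor v2 = false works.
Backtrack on v3: now try v3 = true.
Try v2 = true.
(v4) alone gives v4 = true.
Now (!v4) is unsatisfied and unit — conflict.
Backtrack on v2: now try v2 = false.
(!v4) alone gives v4 = false.
Now (v4) is unsatisfied and unit — conflict.
Neither v2 = true nor v2 = false works.
Neither v3 = true nor v3 = false works.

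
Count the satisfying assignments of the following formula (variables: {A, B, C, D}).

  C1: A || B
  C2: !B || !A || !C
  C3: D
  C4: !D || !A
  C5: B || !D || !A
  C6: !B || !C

1

There are 2^4 = 16 truth assignments over (A, B, C, D).
Check each against the 6 clauses (columns in the order A, B, C, D):
  F F F F  ✗ fails (A || B)
  F F F T  ✗ fails (A || B)
  F F T F  ✗ fails (A || B)
  F F T T  ✗ fails (A || B)
  F T F F  ✗ fails (D)
  F T F T  ✓ satisfies all
  F T T F  ✗ fails (D)
  F T T T  ✗ fails (!B || !C)
  T F F F  ✗ fails (D)
  T F F T  ✗ fails (!D || !A)
  T F T F  ✗ fails (D)
  T F T T  ✗ fails (!D || !A)
  T T F F  ✗ fails (D)
  T T F T  ✗ fails (!D || !A)
  T T T F  ✗ fails (!B || !A || !C)
  T T T T  ✗ fails (!B || !A || !C)
1 of the 16 rows is a model.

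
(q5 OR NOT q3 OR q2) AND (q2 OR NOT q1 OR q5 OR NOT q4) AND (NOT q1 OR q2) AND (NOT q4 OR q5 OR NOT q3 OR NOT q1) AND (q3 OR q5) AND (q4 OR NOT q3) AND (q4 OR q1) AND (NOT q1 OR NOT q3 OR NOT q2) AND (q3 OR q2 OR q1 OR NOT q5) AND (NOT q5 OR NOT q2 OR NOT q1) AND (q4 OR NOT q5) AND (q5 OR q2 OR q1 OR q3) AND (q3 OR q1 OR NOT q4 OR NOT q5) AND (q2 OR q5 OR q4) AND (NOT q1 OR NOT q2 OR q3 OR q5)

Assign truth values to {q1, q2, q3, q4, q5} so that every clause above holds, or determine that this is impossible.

q1 ↦ false; q2 ↦ true; q3 ↦ true; q4 ↦ true; q5 ↦ false

Try q1 = false.
The clause (q4) is unit, so q4 = true.
Try q3 = true.
Try q5 = false.
The clause (q2) is unit, so q2 = true.
This assignment satisfies each clause.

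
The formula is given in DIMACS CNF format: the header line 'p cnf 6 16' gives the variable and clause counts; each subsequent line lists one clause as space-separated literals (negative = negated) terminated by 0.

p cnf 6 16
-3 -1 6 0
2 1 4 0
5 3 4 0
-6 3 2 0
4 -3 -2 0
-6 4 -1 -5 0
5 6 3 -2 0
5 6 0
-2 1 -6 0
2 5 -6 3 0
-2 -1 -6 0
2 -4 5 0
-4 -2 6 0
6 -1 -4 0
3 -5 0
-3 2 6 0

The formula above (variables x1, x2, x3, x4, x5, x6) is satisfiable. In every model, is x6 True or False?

True

Suppose x6 = False.
Unit clause (x5) forces x5 = True.
Unit clause (x3) forces x3 = True.
Unit clause (¬x1) forces x1 = False.
Unit clause (x2) forces x2 = True.
Unit clause (x4) forces x4 = True.
But (¬x4) is also a unit clause — contradiction.
So every satisfying assignment has x6 = True.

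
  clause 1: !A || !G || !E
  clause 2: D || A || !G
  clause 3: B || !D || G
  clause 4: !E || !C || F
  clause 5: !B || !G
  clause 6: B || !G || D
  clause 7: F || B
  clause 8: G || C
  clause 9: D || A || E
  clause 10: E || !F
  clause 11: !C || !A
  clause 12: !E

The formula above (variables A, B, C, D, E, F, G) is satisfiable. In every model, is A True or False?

Suppose A = true.
From the singleton clause (!C), C = false.
From the singleton clause (G), G = true.
From the singleton clause (!E), E = false.
From the singleton clause (!B), B = false.
From the singleton clause (D), D = true.
From the singleton clause (F), F = true.
Now (!F) is unsatisfied and unit — conflict.
So every satisfying assignment has A = False.

False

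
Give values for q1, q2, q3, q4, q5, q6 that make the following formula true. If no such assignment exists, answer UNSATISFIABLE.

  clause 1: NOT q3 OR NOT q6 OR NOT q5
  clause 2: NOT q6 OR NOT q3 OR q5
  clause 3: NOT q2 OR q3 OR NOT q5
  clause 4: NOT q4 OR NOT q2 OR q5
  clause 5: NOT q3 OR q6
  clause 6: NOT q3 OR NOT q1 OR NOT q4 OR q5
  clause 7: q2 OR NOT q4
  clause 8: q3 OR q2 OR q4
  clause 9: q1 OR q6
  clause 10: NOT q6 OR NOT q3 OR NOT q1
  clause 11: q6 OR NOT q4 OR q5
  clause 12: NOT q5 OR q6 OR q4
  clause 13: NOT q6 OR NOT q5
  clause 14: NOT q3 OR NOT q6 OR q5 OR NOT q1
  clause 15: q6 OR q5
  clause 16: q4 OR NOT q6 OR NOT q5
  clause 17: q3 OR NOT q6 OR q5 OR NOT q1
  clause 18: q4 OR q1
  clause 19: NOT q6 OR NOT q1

Try q3 = false.
Try q2 = false.
The clause (NOT q4) is unit, so q4 = false.
But (q4) is also a unit clause — contradiction.
That branch fails; take q2 = true instead.
The clause (NOT q5) is unit, so q5 = false.
The clause (NOT q4) is unit, so q4 = false.
The clause (q6) is unit, so q6 = true.
The clause (NOT q1) is unit, so q1 = false.
But (q1) is also a unit clause — contradiction.
Neither q2 = true nor q2 = false works.
That branch fails; take q3 = true instead.
The clause (q6) is unit, so q6 = true.
The clause (NOT q5) is unit, so q5 = false.
But (q5) is also a unit clause — contradiction.
Neither q3 = true nor q3 = false works.

UNSATISFIABLE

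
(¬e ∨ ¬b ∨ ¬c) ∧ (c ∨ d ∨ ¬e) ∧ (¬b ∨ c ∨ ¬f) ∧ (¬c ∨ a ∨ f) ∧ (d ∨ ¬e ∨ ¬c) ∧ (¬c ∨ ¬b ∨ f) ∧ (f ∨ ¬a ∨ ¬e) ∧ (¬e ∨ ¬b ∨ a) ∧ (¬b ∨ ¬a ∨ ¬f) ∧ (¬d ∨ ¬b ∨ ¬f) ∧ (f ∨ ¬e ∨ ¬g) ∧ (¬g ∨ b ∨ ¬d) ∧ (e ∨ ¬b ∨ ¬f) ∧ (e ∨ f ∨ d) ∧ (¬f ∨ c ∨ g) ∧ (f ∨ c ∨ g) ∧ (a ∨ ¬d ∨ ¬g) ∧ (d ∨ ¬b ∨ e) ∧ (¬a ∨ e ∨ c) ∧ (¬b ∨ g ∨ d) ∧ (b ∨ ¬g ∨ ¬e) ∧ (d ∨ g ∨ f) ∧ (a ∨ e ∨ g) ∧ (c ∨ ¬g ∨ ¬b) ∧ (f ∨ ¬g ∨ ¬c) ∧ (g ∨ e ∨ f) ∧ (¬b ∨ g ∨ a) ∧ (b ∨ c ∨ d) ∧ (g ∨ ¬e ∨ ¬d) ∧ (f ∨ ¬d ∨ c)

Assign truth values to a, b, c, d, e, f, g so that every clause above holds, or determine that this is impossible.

a=True,  b=False,  c=True,  d=True,  e=False,  f=True,  g=False

Branch on e: set e = False.
Branch on b: set b = False.
Branch on g: set g = False.
The clause (a) is unit, so a = True.
The clause (c) is unit, so c = True.
The clause (f) is unit, so f = True.
No clause remains; d is free.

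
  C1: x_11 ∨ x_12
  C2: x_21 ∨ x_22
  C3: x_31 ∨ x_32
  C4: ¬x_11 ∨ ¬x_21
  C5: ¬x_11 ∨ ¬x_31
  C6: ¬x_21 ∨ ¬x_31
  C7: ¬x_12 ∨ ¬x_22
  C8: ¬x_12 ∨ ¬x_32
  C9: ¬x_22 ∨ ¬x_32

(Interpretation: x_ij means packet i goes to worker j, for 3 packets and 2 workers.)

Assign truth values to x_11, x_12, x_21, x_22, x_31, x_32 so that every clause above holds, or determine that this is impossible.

UNSATISFIABLE

Case x_11 = True:
(¬x_21) alone gives x_21 = False.
(x_22) alone gives x_22 = True.
(¬x_31) alone gives x_31 = False.
(x_32) alone gives x_32 = True.
That conflicts with the unit clause (¬x_32).
Backtrack on x_11: now try x_11 = False.
(x_12) alone gives x_12 = True.
(¬x_22) alone gives x_22 = False.
(x_21) alone gives x_21 = True.
(¬x_31) alone gives x_31 = False.
(x_32) alone gives x_32 = True.
That conflicts with the unit clause (¬x_32).
Either choice for x_11 ends in contradiction.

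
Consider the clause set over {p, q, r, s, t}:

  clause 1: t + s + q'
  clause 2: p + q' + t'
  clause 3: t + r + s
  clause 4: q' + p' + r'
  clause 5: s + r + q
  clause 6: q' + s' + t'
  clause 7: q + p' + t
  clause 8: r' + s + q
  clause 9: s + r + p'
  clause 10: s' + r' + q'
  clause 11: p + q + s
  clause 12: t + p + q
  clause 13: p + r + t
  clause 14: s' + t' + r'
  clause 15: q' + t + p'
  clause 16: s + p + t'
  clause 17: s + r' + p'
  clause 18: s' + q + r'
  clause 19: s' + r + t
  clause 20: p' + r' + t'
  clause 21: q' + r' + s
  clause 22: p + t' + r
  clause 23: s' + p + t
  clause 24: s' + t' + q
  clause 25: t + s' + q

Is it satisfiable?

No

Branch on t: set t = 1.
Branch on p: set p = 1.
From the singleton clause (r'), r = 0.
From the singleton clause (s), s = 1.
From the singleton clause (q'), q = 0.
That conflicts with the unit clause (q).
That branch fails; take p = 0 instead.
From the singleton clause (q'), q = 0.
From the singleton clause (s), s = 1.
That conflicts with the unit clause (s').
Neither p = 1 nor p = 0 works.
That branch fails; take t = 0 instead.
Branch on s: set s = 1.
From the singleton clause (r), r = 1.
From the singleton clause (q'), q = 0.
That conflicts with the unit clause (q).
That branch fails; take s = 0 instead.
From the singleton clause (q'), q = 0.
From the singleton clause (r), r = 1.
That conflicts with the unit clause (r').
Neither s = 1 nor s = 0 works.
Neither t = 1 nor t = 0 works.
No assignment satisfies every clause.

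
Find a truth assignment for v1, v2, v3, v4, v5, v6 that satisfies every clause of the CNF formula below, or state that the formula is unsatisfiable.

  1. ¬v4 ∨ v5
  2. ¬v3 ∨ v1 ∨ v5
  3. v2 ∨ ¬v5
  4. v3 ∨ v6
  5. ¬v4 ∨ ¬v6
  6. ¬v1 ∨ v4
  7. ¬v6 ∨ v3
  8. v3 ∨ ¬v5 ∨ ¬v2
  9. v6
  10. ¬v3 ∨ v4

UNSATISFIABLE

Unit clause (v6) forces v6 = True.
Unit clause (¬v4) forces v4 = False.
Unit clause (¬v1) forces v1 = False.
Unit clause (v3) forces v3 = True.
That conflicts with the unit clause (¬v3).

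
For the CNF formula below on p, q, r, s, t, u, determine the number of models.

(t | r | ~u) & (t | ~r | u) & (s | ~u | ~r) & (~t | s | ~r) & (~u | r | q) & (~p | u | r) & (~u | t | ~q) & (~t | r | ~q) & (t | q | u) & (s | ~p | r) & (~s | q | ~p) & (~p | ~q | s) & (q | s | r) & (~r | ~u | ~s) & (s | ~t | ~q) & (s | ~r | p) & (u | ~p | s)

There are 2^6 = 64 truth assignments over (p, q, r, s, t, u).
Split on q. With q = 1, the clauses containing q are satisfied and ~q drops from the rest; 4 of the 2^5 = 32 assignments to the other variables satisfy what remains.
With q = 0, by the same count on the reduced clause set, 2 assignments work.
Total: 4 + 2 = 6.

6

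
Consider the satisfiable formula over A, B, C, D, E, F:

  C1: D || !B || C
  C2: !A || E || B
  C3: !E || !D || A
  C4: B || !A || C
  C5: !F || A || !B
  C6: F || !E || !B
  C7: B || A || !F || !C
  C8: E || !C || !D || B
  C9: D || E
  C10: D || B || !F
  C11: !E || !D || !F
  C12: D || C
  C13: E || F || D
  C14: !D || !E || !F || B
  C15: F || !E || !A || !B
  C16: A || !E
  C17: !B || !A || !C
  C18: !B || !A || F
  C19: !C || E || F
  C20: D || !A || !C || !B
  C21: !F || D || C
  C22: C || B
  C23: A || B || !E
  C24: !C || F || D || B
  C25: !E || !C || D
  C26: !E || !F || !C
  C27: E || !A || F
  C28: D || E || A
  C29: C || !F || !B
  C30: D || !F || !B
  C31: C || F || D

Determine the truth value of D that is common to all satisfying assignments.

True

Suppose D = false.
From the singleton clause (E), E = true.
From the singleton clause (C), C = true.
But (!C) is also a unit clause — contradiction.
So every satisfying assignment has D = True.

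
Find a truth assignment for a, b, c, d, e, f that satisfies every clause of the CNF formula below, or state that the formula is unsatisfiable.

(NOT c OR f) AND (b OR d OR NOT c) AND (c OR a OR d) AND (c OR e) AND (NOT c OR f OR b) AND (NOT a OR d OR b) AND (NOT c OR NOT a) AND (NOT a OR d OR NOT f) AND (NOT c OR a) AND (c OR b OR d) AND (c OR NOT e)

Suppose c = false.
Unit clause (e) forces e = true.
But (NOT e) is also a unit clause — contradiction.
So c must be the other value — set c = true.
Unit clause (f) forces f = true.
Unit clause (NOT a) forces a = false.
But (a) is also a unit clause — contradiction.
Neither c = true nor c = false works.

UNSATISFIABLE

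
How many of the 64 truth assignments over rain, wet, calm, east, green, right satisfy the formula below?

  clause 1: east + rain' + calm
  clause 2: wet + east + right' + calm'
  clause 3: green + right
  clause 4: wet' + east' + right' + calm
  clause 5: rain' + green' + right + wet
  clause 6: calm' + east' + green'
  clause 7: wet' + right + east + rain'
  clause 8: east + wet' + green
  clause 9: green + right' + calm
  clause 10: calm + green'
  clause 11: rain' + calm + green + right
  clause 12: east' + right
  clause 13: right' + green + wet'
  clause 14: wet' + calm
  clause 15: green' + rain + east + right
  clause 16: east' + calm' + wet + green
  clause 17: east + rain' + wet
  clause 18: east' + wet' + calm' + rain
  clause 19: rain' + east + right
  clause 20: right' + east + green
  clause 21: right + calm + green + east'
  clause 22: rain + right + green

2

There are 2^6 = 64 truth assignments over (rain, wet, calm, east, green, right).
Split on rain. With rain = 1, the clauses containing rain are satisfied and rain' drops from the rest; 1 of the 2^5 = 32 assignments to the other variables satisfy what remains.
With rain = 0, by the same count on the reduced clause set, 1 assignment works.
(One model: rain=F, wet=T, calm=T, east=F, green=T, right=T.)
Total: 1 + 1 = 2.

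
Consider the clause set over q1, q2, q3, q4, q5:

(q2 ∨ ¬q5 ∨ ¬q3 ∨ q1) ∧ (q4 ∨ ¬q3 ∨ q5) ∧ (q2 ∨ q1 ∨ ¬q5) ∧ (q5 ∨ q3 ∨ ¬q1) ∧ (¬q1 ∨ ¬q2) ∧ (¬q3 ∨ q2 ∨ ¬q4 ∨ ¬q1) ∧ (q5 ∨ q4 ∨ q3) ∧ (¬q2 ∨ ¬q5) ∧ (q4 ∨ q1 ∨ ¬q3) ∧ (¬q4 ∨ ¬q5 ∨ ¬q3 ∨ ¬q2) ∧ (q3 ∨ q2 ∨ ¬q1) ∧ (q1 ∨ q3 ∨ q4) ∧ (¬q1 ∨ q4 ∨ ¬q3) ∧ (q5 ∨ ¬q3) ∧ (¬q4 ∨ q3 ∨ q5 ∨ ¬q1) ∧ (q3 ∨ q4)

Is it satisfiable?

Satisfiable

Branch on q1: set q1 = False.
Branch on q2: set q2 = True.
From the singleton clause (¬q5), q5 = False.
From the singleton clause (¬q3), q3 = False.
From the singleton clause (q4), q4 = True.
This assignment satisfies each clause.
A satisfying assignment: q1: False; q2: True; q3: False; q4: True; q5: False.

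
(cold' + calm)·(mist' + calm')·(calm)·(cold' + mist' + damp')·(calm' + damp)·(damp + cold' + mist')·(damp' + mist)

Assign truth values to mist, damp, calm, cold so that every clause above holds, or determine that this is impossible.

UNSATISFIABLE

The clause (calm) is unit, so calm = 1.
The clause (mist') is unit, so mist = 0.
The clause (damp) is unit, so damp = 1.
But (damp') is also a unit clause — contradiction.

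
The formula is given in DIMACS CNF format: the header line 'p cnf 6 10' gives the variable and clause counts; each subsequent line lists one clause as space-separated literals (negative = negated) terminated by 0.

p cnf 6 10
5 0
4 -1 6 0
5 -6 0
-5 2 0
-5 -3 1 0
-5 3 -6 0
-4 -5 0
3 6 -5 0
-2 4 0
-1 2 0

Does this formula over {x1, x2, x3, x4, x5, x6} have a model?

Unit clause (x5) forces x5 = True.
Unit clause (x2) forces x2 = True.
Unit clause (¬x4) forces x4 = False.
Now (x4) is unsatisfied and unit — conflict.
No assignment satisfies every clause.

No, unsatisfiable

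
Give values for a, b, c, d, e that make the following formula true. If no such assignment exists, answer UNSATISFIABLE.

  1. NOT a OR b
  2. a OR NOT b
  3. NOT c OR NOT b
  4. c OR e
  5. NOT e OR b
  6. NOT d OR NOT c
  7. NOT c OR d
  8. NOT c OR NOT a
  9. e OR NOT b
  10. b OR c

a: true,  b: true,  c: false,  d: true,  e: true

Suppose a = true.
The clause (b) is unit, so b = true.
The clause (NOT c) is unit, so c = false.
The clause (e) is unit, so e = true.
All clauses hold; d can take either value.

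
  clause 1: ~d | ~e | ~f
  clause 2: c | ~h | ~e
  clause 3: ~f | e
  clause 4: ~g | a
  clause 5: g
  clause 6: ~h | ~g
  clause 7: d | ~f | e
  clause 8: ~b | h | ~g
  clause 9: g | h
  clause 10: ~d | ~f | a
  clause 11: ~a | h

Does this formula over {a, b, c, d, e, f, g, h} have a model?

From the singleton clause (g), g = 1.
From the singleton clause (a), a = 1.
From the singleton clause (~h), h = 0.
But (h) is also a unit clause — contradiction.
No assignment satisfies every clause.

No, unsatisfiable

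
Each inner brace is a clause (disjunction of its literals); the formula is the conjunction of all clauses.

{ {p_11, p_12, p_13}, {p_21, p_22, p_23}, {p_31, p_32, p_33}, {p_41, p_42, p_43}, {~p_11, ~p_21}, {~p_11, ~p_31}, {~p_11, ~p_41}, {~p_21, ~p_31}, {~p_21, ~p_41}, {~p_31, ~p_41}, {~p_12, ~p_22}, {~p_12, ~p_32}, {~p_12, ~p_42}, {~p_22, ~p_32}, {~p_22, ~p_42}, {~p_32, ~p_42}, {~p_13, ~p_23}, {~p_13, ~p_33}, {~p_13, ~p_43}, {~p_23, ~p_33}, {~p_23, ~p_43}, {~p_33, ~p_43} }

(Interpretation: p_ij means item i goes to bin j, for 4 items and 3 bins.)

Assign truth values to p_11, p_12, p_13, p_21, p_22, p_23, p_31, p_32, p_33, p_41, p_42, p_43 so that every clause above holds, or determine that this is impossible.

Suppose p_11 = 0.
Suppose p_12 = 1.
The clause (~p_22) is unit, so p_22 = 0.
The clause (~p_32) is unit, so p_32 = 0.
The clause (~p_42) is unit, so p_42 = 0.
Suppose p_21 = 1.
The clause (~p_31) is unit, so p_31 = 0.
The clause (p_33) is unit, so p_33 = 1.
The clause (~p_41) is unit, so p_41 = 0.
The clause (p_43) is unit, so p_43 = 1.
Now (~p_43) is unsatisfied and unit — conflict.
That branch fails; take p_21 = 0 instead.
The clause (p_23) is unit, so p_23 = 1.
The clause (~p_13) is unit, so p_13 = 0.
The clause (~p_33) is unit, so p_33 = 0.
The clause (p_31) is unit, so p_31 = 1.
The clause (~p_41) is unit, so p_41 = 0.
The clause (p_43) is unit, so p_43 = 1.
Now (~p_43) is unsatisfied and unit — conflict.
Neither p_21 = 1 nor p_21 = 0 works.
That branch fails; take p_12 = 0 instead.
The clause (p_13) is unit, so p_13 = 1.
The clause (~p_23) is unit, so p_23 = 0.
The clause (~p_33) is unit, so p_33 = 0.
The clause (~p_43) is unit, so p_43 = 0.
Suppose p_21 = 1.
The clause (~p_31) is unit, so p_31 = 0.
The clause (p_32) is unit, so p_32 = 1.
The clause (~p_41) is unit, so p_41 = 0.
The clause (p_42) is unit, so p_42 = 1.
Now (~p_42) is unsatisfied and unit — conflict.
That branch fails; take p_21 = 0 instead.
The clause (p_22) is unit, so p_22 = 1.
The clause (~p_32) is unit, so p_32 = 0.
The clause (p_31) is unit, so p_31 = 1.
The clause (~p_41) is unit, so p_41 = 0.
The clause (p_42) is unit, so p_42 = 1.
Now (~p_42) is unsatisfied and unit — conflict.
Neither p_21 = 1 nor p_21 = 0 works.
Neither p_12 = 1 nor p_12 = 0 works.
That branch fails; take p_11 = 1 instead.
The clause (~p_21) is unit, so p_21 = 0.
The clause (~p_31) is unit, so p_31 = 0.
The clause (~p_41) is unit, so p_41 = 0.
Suppose p_22 = 1.
The clause (~p_12) is unit, so p_12 = 0.
The clause (~p_32) is unit, so p_32 = 0.
The clause (p_33) is unit, so p_33 = 1.
The clause (~p_42) is unit, so p_42 = 0.
The clause (p_43) is unit, so p_43 = 1.
Now (~p_43) is unsatisfied and unit — conflict.
That branch fails; take p_22 = 0 instead.
The clause (p_23) is unit, so p_23 = 1.
The clause (~p_13) is unit, so p_13 = 0.
The clause (~p_33) is unit, so p_33 = 0.
The clause (p_32) is unit, so p_32 = 1.
The clause (~p_12) is unit, so p_12 = 0.
The clause (~p_42) is unit, so p_42 = 0.
The clause (p_43) is unit, so p_43 = 1.
Now (~p_43) is unsatisfied and unit — conflict.
Neither p_22 = 1 nor p_22 = 0 works.
Neither p_11 = 1 nor p_11 = 0 works.

UNSATISFIABLE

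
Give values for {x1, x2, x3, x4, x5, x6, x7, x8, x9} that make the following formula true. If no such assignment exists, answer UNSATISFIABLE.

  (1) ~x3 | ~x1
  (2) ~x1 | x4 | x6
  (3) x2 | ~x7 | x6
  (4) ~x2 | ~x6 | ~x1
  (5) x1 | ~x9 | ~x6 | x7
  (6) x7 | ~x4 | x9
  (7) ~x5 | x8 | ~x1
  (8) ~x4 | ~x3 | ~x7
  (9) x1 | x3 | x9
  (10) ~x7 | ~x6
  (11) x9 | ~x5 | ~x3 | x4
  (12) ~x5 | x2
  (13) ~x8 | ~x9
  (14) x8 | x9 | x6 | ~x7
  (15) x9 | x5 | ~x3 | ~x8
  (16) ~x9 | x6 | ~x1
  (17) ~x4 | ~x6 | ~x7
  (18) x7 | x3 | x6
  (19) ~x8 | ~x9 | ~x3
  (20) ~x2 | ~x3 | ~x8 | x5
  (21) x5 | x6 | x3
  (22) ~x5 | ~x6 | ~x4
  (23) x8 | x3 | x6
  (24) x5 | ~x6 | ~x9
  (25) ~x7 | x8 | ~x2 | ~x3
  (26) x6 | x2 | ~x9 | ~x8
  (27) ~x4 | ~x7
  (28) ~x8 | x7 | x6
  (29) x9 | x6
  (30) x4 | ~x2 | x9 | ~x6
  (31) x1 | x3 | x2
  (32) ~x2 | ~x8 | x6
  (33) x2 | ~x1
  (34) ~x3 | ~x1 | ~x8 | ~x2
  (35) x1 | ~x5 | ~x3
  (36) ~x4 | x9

x1=0, x2=1, x3=1, x4=0, x5=0, x6=0, x7=0, x8=0, x9=1

Branch on x3: set x3 = 1.
From the singleton clause (~x1), x1 = 0.
From the singleton clause (~x5), x5 = 0.
Branch on x4: set x4 = 0.
Branch on x7: set x7 = 0.
Branch on x9: set x9 = 1.
From the singleton clause (~x6), x6 = 0.
From the singleton clause (~x8), x8 = 0.
All clauses hold; x2 can take either value.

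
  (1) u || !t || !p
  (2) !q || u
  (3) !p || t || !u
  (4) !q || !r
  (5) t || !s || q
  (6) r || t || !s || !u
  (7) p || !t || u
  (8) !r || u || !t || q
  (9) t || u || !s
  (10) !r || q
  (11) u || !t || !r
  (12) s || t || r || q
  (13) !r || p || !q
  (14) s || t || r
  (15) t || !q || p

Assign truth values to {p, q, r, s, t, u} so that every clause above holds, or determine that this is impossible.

Try q = false.
The clause (!r) is unit, so r = false.
Try t = true.
Try u = true.
All clauses hold; p, s can take either value.

p ↦ true,  q ↦ false,  r ↦ false,  s ↦ true,  t ↦ true,  u ↦ true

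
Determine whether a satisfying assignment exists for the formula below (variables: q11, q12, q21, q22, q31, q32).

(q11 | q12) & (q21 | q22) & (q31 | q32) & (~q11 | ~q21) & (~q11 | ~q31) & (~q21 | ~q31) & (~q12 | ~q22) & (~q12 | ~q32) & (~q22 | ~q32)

No

Try q11 = 1.
Unit clause (~q21) forces q21 = 0.
Unit clause (q22) forces q22 = 1.
Unit clause (~q31) forces q31 = 0.
Unit clause (q32) forces q32 = 1.
That conflicts with the unit clause (~q32).
That branch fails; take q11 = 0 instead.
Unit clause (q12) forces q12 = 1.
Unit clause (~q22) forces q22 = 0.
Unit clause (q21) forces q21 = 1.
Unit clause (~q31) forces q31 = 0.
Unit clause (q32) forces q32 = 1.
That conflicts with the unit clause (~q32).
Neither q11 = 1 nor q11 = 0 works.
No assignment satisfies every clause.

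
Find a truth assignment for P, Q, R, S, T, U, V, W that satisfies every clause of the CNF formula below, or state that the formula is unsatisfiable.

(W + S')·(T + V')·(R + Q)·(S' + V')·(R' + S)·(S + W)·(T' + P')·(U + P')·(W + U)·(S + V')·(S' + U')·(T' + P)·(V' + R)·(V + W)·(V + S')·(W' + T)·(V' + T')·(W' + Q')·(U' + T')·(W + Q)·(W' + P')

UNSATISFIABLE

Case W = 1:
(T) alone gives T = 1.
(P') alone gives P = 0.
Now (P) is unsatisfied and unit — conflict.
Undo W and try W = 0.
(S') alone gives S = 0.
Now (S) is unsatisfied and unit — conflict.
Either choice for W ends in contradiction.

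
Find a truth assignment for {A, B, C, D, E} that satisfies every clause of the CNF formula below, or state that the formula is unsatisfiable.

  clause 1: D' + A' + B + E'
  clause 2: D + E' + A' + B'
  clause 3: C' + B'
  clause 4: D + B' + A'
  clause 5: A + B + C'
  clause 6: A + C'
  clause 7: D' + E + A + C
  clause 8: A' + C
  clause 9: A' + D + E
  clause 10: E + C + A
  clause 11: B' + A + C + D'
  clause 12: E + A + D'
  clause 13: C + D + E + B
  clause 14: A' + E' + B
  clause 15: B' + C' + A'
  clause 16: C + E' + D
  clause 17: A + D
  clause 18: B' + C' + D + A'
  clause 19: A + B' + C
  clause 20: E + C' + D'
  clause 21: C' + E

Branch on C: set C = 0.
From the singleton clause (A'), A = 0.
From the singleton clause (E), E = 1.
From the singleton clause (D), D = 1.
From the singleton clause (B'), B = 0.
All clauses are satisfied.

A ↦ 0, B ↦ 0, C ↦ 0, D ↦ 1, E ↦ 1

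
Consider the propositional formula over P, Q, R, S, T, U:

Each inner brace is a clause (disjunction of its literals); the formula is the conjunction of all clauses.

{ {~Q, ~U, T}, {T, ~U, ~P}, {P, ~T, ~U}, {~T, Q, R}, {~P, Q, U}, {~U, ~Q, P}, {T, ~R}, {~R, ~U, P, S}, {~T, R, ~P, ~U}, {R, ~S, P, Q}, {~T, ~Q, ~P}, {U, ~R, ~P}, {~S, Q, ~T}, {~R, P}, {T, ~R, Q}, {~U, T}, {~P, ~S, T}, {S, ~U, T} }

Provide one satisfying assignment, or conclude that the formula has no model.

Suppose T = 1.
Suppose P = 1.
(~Q) alone gives Q = 0.
(R) alone gives R = 1.
(U) alone gives U = 1.
(~S) alone gives S = 0.
Every clause now holds.

P: 1, Q: 0, R: 1, S: 0, T: 1, U: 1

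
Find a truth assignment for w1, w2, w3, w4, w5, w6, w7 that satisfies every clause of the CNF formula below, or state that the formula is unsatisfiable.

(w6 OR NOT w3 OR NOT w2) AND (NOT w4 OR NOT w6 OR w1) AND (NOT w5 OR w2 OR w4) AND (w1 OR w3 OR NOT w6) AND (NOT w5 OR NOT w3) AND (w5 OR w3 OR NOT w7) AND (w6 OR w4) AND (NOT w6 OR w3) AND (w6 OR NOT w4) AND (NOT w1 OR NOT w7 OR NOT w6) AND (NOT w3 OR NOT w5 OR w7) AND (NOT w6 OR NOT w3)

Try w5 = false.
Try w3 = true.
Unit clause (NOT w6) forces w6 = false.
Unit clause (NOT w2) forces w2 = false.
Unit clause (w4) forces w4 = true.
Now (NOT w4) is unsatisfied and unit — conflict.
That branch fails; take w3 = false instead.
Unit clause (NOT w7) forces w7 = false.
Unit clause (NOT w6) forces w6 = false.
Unit clause (w4) forces w4 = true.
Now (NOT w4) is unsatisfied and unit — conflict.
Either choice for w3 ends in contradiction.
That branch fails; take w5 = true instead.
Unit clause (NOT w3) forces w3 = false.
Unit clause (NOT w6) forces w6 = false.
Unit clause (w4) forces w4 = true.
Now (NOT w4) is unsatisfied and unit — conflict.
Either choice for w5 ends in contradiction.

UNSATISFIABLE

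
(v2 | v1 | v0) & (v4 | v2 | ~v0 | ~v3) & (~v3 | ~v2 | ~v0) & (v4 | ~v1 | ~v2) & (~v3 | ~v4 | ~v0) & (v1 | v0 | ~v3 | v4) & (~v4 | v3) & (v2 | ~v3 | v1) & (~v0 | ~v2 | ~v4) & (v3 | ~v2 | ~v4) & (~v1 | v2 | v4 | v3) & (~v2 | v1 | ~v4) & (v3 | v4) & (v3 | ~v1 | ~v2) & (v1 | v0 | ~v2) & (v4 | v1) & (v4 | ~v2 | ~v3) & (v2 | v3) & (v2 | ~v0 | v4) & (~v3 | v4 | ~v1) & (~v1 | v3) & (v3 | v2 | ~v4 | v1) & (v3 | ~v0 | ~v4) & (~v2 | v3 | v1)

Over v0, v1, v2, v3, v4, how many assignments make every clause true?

2

There are 2^5 = 32 truth assignments over (v0, v1, v2, v3, v4).
Split on v4. With v4 = 1, the clauses containing v4 are satisfied and ~v4 drops from the rest; 2 of the 2^4 = 16 assignments to the other variables satisfy what remains.
With v4 = 0, by the same count on the reduced clause set, 0 assignments work.
(One model: v0=F, v1=T, v2=F, v3=T, v4=T.)
Total: 2 + 0 = 2.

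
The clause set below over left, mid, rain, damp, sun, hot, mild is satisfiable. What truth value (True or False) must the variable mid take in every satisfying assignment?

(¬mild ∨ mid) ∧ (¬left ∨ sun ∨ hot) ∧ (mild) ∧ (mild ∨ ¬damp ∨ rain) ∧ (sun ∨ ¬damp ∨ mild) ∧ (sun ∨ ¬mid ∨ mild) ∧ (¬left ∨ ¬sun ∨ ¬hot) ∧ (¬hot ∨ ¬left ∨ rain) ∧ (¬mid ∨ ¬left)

Suppose mid = False.
The clause (¬mild) is unit, so mild = False.
Now (mild) is unsatisfied and unit — conflict.
So every satisfying assignment has mid = True.

True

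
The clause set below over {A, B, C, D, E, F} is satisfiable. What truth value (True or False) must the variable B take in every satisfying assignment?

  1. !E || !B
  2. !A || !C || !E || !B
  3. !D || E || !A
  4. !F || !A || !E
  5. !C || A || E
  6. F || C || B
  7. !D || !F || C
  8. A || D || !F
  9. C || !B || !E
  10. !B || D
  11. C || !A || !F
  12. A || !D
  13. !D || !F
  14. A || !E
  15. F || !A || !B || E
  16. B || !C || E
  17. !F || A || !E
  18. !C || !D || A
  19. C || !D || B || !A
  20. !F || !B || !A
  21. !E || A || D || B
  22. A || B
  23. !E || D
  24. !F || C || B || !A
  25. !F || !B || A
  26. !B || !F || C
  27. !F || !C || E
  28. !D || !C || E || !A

False

Suppose B = true.
(!E) alone gives E = false.
(D) alone gives D = true.
(!A) alone gives A = false.
Now (A) is unsatisfied and unit — conflict.
So every satisfying assignment has B = False.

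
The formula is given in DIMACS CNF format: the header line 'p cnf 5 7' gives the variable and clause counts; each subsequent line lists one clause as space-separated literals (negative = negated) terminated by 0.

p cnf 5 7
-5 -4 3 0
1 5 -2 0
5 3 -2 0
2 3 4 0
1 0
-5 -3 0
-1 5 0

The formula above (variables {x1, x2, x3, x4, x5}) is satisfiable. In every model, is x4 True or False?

False

Suppose x4 = True.
Unit clause (x1) forces x1 = True.
Unit clause (x5) forces x5 = True.
Unit clause (x3) forces x3 = True.
Now (¬x3) is unsatisfied and unit — conflict.
So every satisfying assignment has x4 = False.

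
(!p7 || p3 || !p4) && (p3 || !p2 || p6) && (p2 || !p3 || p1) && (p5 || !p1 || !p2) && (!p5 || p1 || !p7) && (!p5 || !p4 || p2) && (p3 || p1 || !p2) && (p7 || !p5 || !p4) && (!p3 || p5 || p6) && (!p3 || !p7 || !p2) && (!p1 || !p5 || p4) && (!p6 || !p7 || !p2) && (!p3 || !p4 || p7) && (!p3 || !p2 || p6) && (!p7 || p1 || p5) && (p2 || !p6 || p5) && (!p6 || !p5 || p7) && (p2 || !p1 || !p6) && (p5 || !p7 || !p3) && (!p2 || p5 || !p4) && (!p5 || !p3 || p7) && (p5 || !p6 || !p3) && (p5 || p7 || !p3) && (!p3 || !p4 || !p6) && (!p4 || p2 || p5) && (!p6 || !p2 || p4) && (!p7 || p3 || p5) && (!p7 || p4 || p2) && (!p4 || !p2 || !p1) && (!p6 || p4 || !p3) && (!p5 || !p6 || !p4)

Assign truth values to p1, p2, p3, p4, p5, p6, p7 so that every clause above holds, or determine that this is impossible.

p1: false,  p2: false,  p3: false,  p4: false,  p5: true,  p6: false,  p7: false

Suppose p7 = false.
Suppose p5 = true.
Unit clause (!p4) forces p4 = false.
Unit clause (!p1) forces p1 = false.
Unit clause (!p6) forces p6 = false.
Unit clause (!p3) forces p3 = false.
Unit clause (!p2) forces p2 = false.
This assignment satisfies each clause.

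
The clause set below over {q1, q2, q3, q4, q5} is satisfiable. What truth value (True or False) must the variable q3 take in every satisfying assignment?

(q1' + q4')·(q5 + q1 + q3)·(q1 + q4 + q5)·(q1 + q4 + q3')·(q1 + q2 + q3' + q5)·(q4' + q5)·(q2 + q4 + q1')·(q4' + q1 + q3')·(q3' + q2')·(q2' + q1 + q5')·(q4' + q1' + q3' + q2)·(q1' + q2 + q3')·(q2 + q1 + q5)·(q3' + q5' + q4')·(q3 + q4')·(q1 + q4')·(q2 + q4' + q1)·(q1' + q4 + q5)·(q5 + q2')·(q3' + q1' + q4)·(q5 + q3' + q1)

False

Suppose q3 = 1.
(q2') alone gives q2 = 0.
(q1') alone gives q1 = 0.
(q4) alone gives q4 = 1.
But (q4') is also a unit clause — contradiction.
So every satisfying assignment has q3 = False.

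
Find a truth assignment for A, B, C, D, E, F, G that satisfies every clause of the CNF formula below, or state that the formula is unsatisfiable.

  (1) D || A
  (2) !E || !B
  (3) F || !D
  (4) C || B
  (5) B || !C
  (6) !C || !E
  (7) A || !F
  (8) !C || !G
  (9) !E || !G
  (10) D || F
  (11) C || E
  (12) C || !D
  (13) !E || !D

Suppose D = false.
(A) alone gives A = true.
(F) alone gives F = true.
Suppose E = false.
(C) alone gives C = true.
(B) alone gives B = true.
(!G) alone gives G = false.
Every clause now holds.

A=true, B=true, C=true, D=false, E=false, F=true, G=false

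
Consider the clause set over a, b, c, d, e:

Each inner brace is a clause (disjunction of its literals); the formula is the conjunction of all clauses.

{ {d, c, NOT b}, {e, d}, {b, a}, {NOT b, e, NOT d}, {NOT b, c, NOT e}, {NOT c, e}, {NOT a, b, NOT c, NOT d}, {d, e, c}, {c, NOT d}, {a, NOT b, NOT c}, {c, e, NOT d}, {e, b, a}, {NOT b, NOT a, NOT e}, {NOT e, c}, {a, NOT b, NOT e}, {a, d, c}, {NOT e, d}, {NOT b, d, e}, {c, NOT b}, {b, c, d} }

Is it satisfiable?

Case e = true:
Unit clause (c) forces c = true.
Unit clause (d) forces d = true.
Case b = true:
Unit clause (a) forces a = true.
That conflicts with the unit clause (NOT a).
Backtrack on b: now try b = false.
Unit clause (a) forces a = true.
That conflicts with the unit clause (NOT a).
Both values of b lead to a conflict.
Backtrack on e: now try e = false.
Unit clause (d) forces d = true.
Unit clause (NOT b) forces b = false.
Unit clause (a) forces a = true.
Unit clause (NOT c) forces c = false.
That conflicts with the unit clause (c).
Both values of e lead to a conflict.
No assignment satisfies every clause.

Unsatisfiable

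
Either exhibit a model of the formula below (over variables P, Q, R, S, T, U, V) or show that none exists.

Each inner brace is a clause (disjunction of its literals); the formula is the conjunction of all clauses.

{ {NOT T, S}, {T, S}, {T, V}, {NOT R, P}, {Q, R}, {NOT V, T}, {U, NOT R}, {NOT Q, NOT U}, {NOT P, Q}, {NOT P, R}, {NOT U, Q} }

P=false,  Q=true,  R=false,  S=true,  T=true,  U=false,  V=false

Suppose T = true.
(S) alone gives S = true.
Suppose R = false.
(Q) alone gives Q = true.
(NOT U) alone gives U = false.
(NOT P) alone gives P = false.
Every clause is now satisfied; V is unconstrained.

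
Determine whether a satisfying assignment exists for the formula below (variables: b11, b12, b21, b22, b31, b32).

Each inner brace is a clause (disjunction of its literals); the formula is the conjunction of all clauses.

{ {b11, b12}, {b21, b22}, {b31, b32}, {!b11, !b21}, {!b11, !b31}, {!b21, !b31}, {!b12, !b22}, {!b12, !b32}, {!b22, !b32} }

No

Suppose b11 = true.
(!b21) alone gives b21 = false.
(b22) alone gives b22 = true.
(!b31) alone gives b31 = false.
(b32) alone gives b32 = true.
That conflicts with the unit clause (!b32).
Undo b11 and try b11 = false.
(b12) alone gives b12 = true.
(!b22) alone gives b22 = false.
(b21) alone gives b21 = true.
(!b31) alone gives b31 = false.
(b32) alone gives b32 = true.
That conflicts with the unit clause (!b32).
Either choice for b11 ends in contradiction.
No assignment satisfies every clause.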